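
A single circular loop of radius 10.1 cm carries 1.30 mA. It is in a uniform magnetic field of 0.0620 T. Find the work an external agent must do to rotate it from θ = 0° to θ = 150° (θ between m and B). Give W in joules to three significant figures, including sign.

Magnetic moment m = IA = Iπa² = (0.00130)·π·(0.101)² = 4.166×10⁻⁵ A·m².
W_ext = ΔU = −mB cosθ₂ + mB cosθ₁ = mB(cosθ₁ − cosθ₂).
W = (4.166×10⁻⁵)(0.0620)·(cos0° − cos150°) = (2.583×10⁻⁶)·(+1.8660) = 4.820×10⁻⁶ J.

W ≈ 4.82×10⁻⁶ J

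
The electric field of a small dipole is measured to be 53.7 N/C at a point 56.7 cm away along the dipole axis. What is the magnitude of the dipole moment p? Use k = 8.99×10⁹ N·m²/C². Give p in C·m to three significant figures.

On axis E = 2kp/r³, so p = Er³/(2k).
p = (53.7)·(0.567)³ / (2·8.99×10⁹) = 5.444×10⁻¹⁰ C·m.

p ≈ 5.44×10⁻¹⁰ C·m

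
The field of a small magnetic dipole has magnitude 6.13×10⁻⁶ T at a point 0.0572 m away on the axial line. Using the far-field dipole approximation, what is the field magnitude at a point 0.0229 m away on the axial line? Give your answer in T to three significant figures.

B ≈ 9.55×10⁻⁵ T

Dipole fields scale as 1/r³ in the far field; the geometry is the same at both points.
B₂ = B₁ · (r₁/r₂)³ = 6.13×10⁻⁶ · (0.0572/0.0229)³.
(r₁/r₂)³ = (2.498)³ = 15.58.
B₂ ≈ 9.553×10⁻⁵ T.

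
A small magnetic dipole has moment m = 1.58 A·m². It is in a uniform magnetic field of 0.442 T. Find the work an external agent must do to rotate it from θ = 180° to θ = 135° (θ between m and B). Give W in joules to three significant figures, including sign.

W ≈ -0.205 J

W_ext = ΔU = −mB cosθ₂ + mB cosθ₁ = mB(cosθ₁ − cosθ₂).
W = (1.58)(0.442)·(cos180° − cos135°) = (0.6984)·(-0.2929) = -0.2045 J.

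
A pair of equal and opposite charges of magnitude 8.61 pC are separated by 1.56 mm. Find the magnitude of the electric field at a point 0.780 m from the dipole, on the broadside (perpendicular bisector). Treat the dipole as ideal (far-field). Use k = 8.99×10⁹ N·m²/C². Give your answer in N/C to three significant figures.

E ≈ 2.54×10⁻⁴ N/C

Dipole moment p = qd = (8.61×10⁻¹² C)(0.00156 m) = 1.343×10⁻¹⁴ C·m.
In the equatorial plane E = kp/r³.
E = (8.99×10⁹)(1.343×10⁻¹⁴) / (0.780)³ = 2.544×10⁻⁴ N/C.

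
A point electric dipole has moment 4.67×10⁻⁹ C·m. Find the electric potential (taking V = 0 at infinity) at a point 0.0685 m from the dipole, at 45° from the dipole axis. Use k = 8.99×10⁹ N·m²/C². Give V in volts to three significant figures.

V ≈ 6330 V

The dipole potential is V = kp cosθ / r².
V = (8.99×10⁹)(4.67×10⁻⁹)·cos45° / (0.0685)² = 6327 V.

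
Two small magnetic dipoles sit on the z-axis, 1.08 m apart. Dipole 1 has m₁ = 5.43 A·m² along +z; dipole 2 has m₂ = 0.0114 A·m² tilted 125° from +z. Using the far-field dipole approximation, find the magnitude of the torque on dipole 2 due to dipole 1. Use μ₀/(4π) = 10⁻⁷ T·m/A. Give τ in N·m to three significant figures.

τ ≈ 8.05×10⁻⁹ N·m

Dipole B is on the axis of dipole A, so B₁ there is axial: B₁ = (μ₀/4π)·2m₁/r³ along +z.
B₁ = 2(10⁻⁷)(5.43)/(1.08)³ = 8.621×10⁻⁷ T.
τ = m₂ B₁ sinθ.
τ = (0.0114)(8.621×10⁻⁷)·sin125° = 8.051×10⁻⁹ N·m.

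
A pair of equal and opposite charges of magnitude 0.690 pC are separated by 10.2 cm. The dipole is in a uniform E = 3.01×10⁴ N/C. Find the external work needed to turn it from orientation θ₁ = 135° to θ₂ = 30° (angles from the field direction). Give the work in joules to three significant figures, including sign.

W ≈ -3.33×10⁻⁹ J

Dipole moment p = qd = (6.90×10⁻¹³ C)(0.102 m) = 7.038×10⁻¹⁴ C·m.
W_ext = ΔU = U(θ₂) − U(θ₁) = −pE cosθ₂ − (−pE cosθ₁) = pE(cosθ₁ − cosθ₂).
W = (7.038×10⁻¹⁴)(3.01×10⁴)·(cos135° − cos30°) = (2.118×10⁻⁹)·(-1.5731) = -3.333×10⁻⁹ J.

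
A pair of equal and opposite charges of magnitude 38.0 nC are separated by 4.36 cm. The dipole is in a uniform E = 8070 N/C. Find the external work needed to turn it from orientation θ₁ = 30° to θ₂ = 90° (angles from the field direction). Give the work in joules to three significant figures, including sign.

Dipole moment p = qd = (3.80×10⁻⁸ C)(0.0436 m) = 1.657×10⁻⁹ C·m.
W_ext = ΔU = U(θ₂) − U(θ₁) = −pE cosθ₂ − (−pE cosθ₁) = pE(cosθ₁ − cosθ₂).
W = (1.657×10⁻⁹)(8070)·(cos30° − cos90°) = (1.337×10⁻⁵)·(+0.8660) = 1.158×10⁻⁵ J.

W ≈ 1.16×10⁻⁵ J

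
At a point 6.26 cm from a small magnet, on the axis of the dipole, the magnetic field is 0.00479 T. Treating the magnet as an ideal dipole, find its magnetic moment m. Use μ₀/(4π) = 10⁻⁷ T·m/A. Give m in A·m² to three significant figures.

m ≈ 5.88 A·m²

On axis B = (μ₀/4π)·2m/r³, so m = Br³·4π/(μ₀·2).
m = (0.00479)·(0.0626)³ / (2·10⁻⁷) = 5.875 A·m².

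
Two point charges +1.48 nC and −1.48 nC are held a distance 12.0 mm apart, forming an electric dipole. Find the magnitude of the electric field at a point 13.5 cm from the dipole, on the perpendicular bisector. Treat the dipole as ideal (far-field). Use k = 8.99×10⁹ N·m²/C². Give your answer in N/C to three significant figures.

Dipole moment p = qd = (1.48×10⁻⁹ C)(0.0120 m) = 1.776×10⁻¹¹ C·m.
On the perpendicular bisector E = kp/r³ (half the axial value at the same distance).
E = (8.99×10⁹)(1.776×10⁻¹¹) / (0.135)³ = 64.89 N/C.

E ≈ 64.9 N/C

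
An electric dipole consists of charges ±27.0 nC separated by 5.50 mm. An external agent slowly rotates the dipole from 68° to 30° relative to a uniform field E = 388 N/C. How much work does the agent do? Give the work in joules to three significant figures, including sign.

W ≈ -2.83×10⁻⁸ J

Dipole moment p = qd = (2.70×10⁻⁸ C)(0.00550 m) = 1.485×10⁻¹⁰ C·m.
W_ext = ΔU = U(θ₂) − U(θ₁) = −pE cosθ₂ − (−pE cosθ₁) = pE(cosθ₁ − cosθ₂).
W = (1.485×10⁻¹⁰)(388)·(cos68° − cos30°) = (5.762×10⁻⁸)·(-0.4914) = -2.831×10⁻⁸ J.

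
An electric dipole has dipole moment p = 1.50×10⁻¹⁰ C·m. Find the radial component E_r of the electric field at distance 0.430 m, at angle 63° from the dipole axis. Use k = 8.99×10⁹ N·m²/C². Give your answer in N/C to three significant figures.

For a dipole, E_r = (2kp cosθ)/r³.
kp/r³ = (8.99×10⁹)(1.50×10⁻¹⁰)/(0.430)³ = 16.96 N/C.
E_r = 2·16.96·cos63° = 15.40 N/C.

E_r ≈ 15.4 N/C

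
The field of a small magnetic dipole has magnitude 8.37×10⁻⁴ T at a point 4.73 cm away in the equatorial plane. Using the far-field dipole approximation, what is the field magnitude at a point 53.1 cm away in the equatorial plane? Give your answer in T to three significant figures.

B ≈ 5.92×10⁻⁷ T

Dipole fields scale as 1/r³ in the far field; the geometry is the same at both points.
B₂ = B₁ · (r₁/r₂)³ = 8.37×10⁻⁴ · (4.73/53.1)³.
(r₁/r₂)³ = (0.08908)³ = 0.0007068.
B₂ ≈ 5.916×10⁻⁷ T.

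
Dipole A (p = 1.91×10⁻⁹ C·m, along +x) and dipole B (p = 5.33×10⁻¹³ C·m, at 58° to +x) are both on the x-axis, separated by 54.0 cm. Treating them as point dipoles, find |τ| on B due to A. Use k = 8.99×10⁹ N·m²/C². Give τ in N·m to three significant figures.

The second dipole sits on the axis of the first, so the field there is axial: E₁ = 2kp₁/r³ along +x.
E₁ = 2(8.99×10⁹)(1.91×10⁻⁹)/(0.540)³ = 218.1 N/C.
Torque on the second dipole: τ = p₂ E₁ sinθ.
τ = (5.33×10⁻¹³)(218.1)·sin58° = 9.858×10⁻¹¹ N·m.

τ ≈ 9.86×10⁻¹¹ N·m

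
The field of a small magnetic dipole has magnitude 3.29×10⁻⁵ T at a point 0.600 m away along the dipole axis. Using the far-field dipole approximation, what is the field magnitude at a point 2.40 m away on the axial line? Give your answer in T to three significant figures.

Dipole fields scale as 1/r³ in the far field; the geometry is the same at both points.
B₂ = B₁ · (r₁/r₂)³ = 3.29×10⁻⁵ · (0.600/2.40)³.
(r₁/r₂)³ = (0.25)³ = 0.01562.
B₂ ≈ 5.141×10⁻⁷ T.

B ≈ 5.14×10⁻⁷ T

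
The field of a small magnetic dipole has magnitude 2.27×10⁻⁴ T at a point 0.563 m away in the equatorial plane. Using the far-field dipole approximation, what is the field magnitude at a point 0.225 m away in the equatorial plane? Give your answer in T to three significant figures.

Dipole fields scale as 1/r³ in the far field; the geometry is the same at both points.
B₂ = B₁ · (r₁/r₂)³ = 2.27×10⁻⁴ · (0.563/0.225)³.
(r₁/r₂)³ = (2.502)³ = 15.67.
B₂ ≈ 0.003556 T.

B ≈ 0.00356 T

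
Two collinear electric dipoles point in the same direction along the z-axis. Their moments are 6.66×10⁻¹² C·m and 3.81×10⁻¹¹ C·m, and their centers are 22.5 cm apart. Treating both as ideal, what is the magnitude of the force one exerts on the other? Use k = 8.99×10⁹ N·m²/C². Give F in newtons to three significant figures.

F ≈ 5.34×10⁻⁹ N

On-axis field of dipole 1 at distance r: E = 2kp₁/r³. Force on dipole 2 is F = p₂·dE/dr (gradient along axis).
dE/dr = −6kp₁/r⁴, so |F| = 6kp₁p₂/r⁴ (attractive for aligned moments).
F = 6(8.99×10⁹)(6.66×10⁻¹²)(3.81×10⁻¹¹)/(0.225)⁴ = 5.340×10⁻⁹ N.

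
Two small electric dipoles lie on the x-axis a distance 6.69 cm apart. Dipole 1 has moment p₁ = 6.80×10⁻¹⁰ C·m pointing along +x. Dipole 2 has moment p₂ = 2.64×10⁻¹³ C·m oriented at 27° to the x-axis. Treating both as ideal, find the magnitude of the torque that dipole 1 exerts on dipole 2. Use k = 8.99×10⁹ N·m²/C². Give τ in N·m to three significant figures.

τ ≈ 4.89×10⁻⁹ N·m

The second dipole sits on the axis of the first, so the field there is axial: E₁ = 2kp₁/r³ along +x.
E₁ = 2(8.99×10⁹)(6.80×10⁻¹⁰)/(0.0669)³ = 4.083×10⁴ N/C.
Torque on the second dipole: τ = p₂ E₁ sinθ.
τ = (2.64×10⁻¹³)(4.083×10⁴)·sin27° = 4.894×10⁻⁹ N·m.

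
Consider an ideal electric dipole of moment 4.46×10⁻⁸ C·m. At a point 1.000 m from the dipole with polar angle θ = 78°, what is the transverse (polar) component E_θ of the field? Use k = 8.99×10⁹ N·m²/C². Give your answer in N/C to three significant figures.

For a dipole, E_θ = (kp sinθ)/r³.
kp/r³ = (8.99×10⁹)(4.46×10⁻⁸)/(1.00)³ = 401.0 N/C.
E_θ = 401.0·sin78° = 392.2 N/C.

E_θ ≈ 392 N/C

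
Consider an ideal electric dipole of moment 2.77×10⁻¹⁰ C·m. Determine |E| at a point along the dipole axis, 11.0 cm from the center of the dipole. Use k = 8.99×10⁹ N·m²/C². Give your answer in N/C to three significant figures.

On the dipole axis E = 2kp/r³.
E = 2·(8.99×10⁹)(2.77×10⁻¹⁰) / (0.110)³ = 3742 N/C.

E ≈ 3740 N/C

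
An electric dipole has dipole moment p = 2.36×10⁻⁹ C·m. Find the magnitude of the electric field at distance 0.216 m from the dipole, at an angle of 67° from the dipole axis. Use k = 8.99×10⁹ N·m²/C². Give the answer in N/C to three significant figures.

At angle θ the dipole field magnitude is E = (kp/r³)·√(1 + 3cos²θ).
kp/r³ = (8.99×10⁹)(2.36×10⁻⁹) / (0.216)³ = 2105 N/C.
√(1 + 3cos²67°) = √(1 + 3·0.1527) = √1.4580 ≈ 1.2075.
E ≈ 2105 × 1.207 = 2542 N/C.

E ≈ 2540 N/C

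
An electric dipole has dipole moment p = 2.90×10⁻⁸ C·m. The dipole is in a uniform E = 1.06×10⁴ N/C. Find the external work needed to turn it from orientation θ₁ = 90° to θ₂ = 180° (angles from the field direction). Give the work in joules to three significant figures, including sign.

W_ext = ΔU = U(θ₂) − U(θ₁) = −pE cosθ₂ − (−pE cosθ₁) = pE(cosθ₁ − cosθ₂).
W = (2.90×10⁻⁸)(1.06×10⁴)·(cos90° − cos180°) = (3.074×10⁻⁴)·(+1.0000) = 3.074×10⁻⁴ J.

W ≈ 3.07×10⁻⁴ J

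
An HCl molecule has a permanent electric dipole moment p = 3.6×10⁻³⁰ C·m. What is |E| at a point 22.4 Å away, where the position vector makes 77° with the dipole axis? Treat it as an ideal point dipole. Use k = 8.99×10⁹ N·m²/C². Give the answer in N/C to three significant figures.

E ≈ 3.09×10⁶ N/C

At angle θ the dipole field magnitude is E = (kp/r³)·√(1 + 3cos²θ).
kp/r³ = (8.99×10⁹)(3.60×10⁻³⁰) / (2.24×10⁻⁹)³ = 2.880×10⁶ N/C.
√(1 + 3cos²77°) = √(1 + 3·0.0506) = √1.1518 ≈ 1.0732.
E ≈ 2.880×10⁶ × 1.073 = 3.090×10⁶ N/C.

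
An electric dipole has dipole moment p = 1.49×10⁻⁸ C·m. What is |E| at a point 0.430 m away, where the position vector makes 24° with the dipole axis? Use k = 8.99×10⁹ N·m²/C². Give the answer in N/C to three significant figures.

E ≈ 3150 N/C

At angle θ the dipole field magnitude is E = (kp/r³)·√(1 + 3cos²θ).
kp/r³ = (8.99×10⁹)(1.49×10⁻⁸) / (0.430)³ = 1685 N/C.
√(1 + 3cos²24°) = √(1 + 3·0.8346) = √3.5037 ≈ 1.8718.
E ≈ 1685 × 1.872 = 3154 N/C.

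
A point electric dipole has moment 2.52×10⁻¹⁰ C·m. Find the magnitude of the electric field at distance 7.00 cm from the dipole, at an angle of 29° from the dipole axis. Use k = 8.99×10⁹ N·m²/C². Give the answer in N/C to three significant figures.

E ≈ 1.20×10⁴ N/C

At angle θ the dipole field magnitude is E = (kp/r³)·√(1 + 3cos²θ).
kp/r³ = (8.99×10⁹)(2.52×10⁻¹⁰) / (0.0700)³ = 6605 N/C.
√(1 + 3cos²29°) = √(1 + 3·0.7650) = √3.2949 ≈ 1.8152.
E ≈ 6605 × 1.815 = 1.199×10⁴ N/C.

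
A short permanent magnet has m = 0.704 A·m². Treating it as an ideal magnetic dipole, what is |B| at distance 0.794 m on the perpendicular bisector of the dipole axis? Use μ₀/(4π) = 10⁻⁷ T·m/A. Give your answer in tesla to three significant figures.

B ≈ 1.41×10⁻⁷ T

In the equatorial plane B = (μ₀/4π)·m/r³ (half the axial value).
B = (10⁻⁷)·(0.704) / (0.794)³ = 1.406×10⁻⁷ T.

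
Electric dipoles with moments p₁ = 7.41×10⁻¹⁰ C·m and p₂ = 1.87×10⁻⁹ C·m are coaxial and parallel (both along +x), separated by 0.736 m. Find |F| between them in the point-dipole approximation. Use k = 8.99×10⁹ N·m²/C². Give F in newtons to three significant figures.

On-axis field of dipole 1 at distance r: E = 2kp₁/r³. Force on dipole 2 is F = p₂·dE/dr (gradient along axis).
dE/dr = −6kp₁/r⁴, so |F| = 6kp₁p₂/r⁴ (attractive for aligned moments).
F = 6(8.99×10⁹)(7.41×10⁻¹⁰)(1.87×10⁻⁹)/(0.736)⁴ = 2.547×10⁻⁷ N.

F ≈ 2.55×10⁻⁷ N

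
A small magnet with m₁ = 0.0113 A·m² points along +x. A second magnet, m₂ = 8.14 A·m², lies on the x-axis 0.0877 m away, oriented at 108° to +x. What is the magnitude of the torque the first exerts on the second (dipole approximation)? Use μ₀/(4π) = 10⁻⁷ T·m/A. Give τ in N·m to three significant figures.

τ ≈ 2.59×10⁻⁵ N·m

Dipole B is on the axis of dipole A, so B₁ there is axial: B₁ = (μ₀/4π)·2m₁/r³ along +x.
B₁ = 2(10⁻⁷)(0.0113)/(0.0877)³ = 3.351×10⁻⁶ T.
τ = m₂ B₁ sinθ.
τ = (8.14)(3.351×10⁻⁶)·sin108° = 2.594×10⁻⁵ N·m.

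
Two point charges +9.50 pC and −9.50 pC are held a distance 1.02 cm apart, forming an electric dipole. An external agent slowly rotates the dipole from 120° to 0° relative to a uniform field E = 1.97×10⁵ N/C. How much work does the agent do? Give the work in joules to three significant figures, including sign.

W ≈ -2.86×10⁻⁸ J

Dipole moment p = qd = (9.50×10⁻¹² C)(0.0102 m) = 9.69×10⁻¹⁴ C·m.
W_ext = ΔU = U(θ₂) − U(θ₁) = −pE cosθ₂ − (−pE cosθ₁) = pE(cosθ₁ − cosθ₂).
W = (9.69×10⁻¹⁴)(1.97×10⁵)·(cos120° − cos0°) = (1.909×10⁻⁸)·(-1.5000) = -2.863×10⁻⁸ J.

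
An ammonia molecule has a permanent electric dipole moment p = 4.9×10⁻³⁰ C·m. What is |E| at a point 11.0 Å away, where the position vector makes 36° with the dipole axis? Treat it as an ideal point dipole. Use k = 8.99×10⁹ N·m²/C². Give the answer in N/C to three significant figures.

E ≈ 5.70×10⁷ N/C

At angle θ the dipole field magnitude is E = (kp/r³)·√(1 + 3cos²θ).
kp/r³ = (8.99×10⁹)(4.90×10⁻³⁰) / (1.10×10⁻⁹)³ = 3.310×10⁷ N/C.
√(1 + 3cos²36°) = √(1 + 3·0.6545) = √2.9635 ≈ 1.7215.
E ≈ 3.310×10⁷ × 1.721 = 5.697×10⁷ N/C.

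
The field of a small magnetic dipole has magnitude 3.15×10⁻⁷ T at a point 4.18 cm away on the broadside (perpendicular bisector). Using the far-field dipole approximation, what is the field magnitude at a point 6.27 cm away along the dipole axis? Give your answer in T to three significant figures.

Dipole fields scale as 1/r³ in the far field.
The axial field is twice the equatorial field at the same r, so the geometry factor is 2/1.
B₂ = B₁ · (2/1) · (r₁/r₂)³ = 3.15×10⁻⁷ · 2 · (4.18/6.27)³.
(r₁/r₂)³ = (0.6667)³ = 0.2963.
B₂ ≈ 1.867×10⁻⁷ T.

B ≈ 1.87×10⁻⁷ T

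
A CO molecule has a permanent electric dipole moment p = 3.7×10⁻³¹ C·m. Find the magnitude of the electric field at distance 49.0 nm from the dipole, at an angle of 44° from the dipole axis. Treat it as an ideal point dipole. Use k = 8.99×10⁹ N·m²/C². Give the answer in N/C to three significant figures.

At angle θ the dipole field magnitude is E = (kp/r³)·√(1 + 3cos²θ).
kp/r³ = (8.99×10⁹)(3.70×10⁻³¹) / (4.90×10⁻⁸)³ = 28.27 N/C.
√(1 + 3cos²44°) = √(1 + 3·0.5174) = √2.5523 ≈ 1.5976.
E ≈ 28.27 × 1.598 = 45.17 N/C.

E ≈ 45.2 N/C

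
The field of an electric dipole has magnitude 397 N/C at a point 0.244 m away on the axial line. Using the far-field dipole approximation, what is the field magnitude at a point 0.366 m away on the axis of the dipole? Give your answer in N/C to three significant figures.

Dipole fields scale as 1/r³ in the far field; the geometry is the same at both points.
E₂ = E₁ · (r₁/r₂)³ = 397 · (0.244/0.366)³.
(r₁/r₂)³ = (0.6667)³ = 0.2963.
E₂ ≈ 117.6 N/C.

E ≈ 118 N/C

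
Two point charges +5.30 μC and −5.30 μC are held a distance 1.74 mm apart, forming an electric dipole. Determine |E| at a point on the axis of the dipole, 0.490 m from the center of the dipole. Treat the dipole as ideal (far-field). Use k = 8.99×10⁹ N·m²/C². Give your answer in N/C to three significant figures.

Dipole moment p = qd = (5.30×10⁻⁶ C)(0.00174 m) = 9.222×10⁻⁹ C·m.
On the dipole axis E = 2kp/r³.
E = 2·(8.99×10⁹)(9.222×10⁻⁹) / (0.490)³ = 1409 N/C.

E ≈ 1410 N/C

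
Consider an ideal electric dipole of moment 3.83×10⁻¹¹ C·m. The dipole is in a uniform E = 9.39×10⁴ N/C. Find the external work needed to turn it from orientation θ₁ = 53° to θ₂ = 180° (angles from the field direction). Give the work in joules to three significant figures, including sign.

W ≈ 5.76×10⁻⁶ J

W_ext = ΔU = U(θ₂) − U(θ₁) = −pE cosθ₂ − (−pE cosθ₁) = pE(cosθ₁ − cosθ₂).
W = (3.83×10⁻¹¹)(9.39×10⁴)·(cos53° − cos180°) = (3.596×10⁻⁶)·(+1.6018) = 5.761×10⁻⁶ J.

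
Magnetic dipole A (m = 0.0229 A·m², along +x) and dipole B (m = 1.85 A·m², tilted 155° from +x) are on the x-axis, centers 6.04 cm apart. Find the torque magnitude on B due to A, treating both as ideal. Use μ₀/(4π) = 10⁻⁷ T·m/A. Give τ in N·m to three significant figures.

Dipole B is on the axis of dipole A, so B₁ there is axial: B₁ = (μ₀/4π)·2m₁/r³ along +x.
B₁ = 2(10⁻⁷)(0.0229)/(0.0604)³ = 2.079×10⁻⁵ T.
τ = m₂ B₁ sinθ.
τ = (1.85)(2.079×10⁻⁵)·sin155° = 1.625×10⁻⁵ N·m.

τ ≈ 1.63×10⁻⁵ N·m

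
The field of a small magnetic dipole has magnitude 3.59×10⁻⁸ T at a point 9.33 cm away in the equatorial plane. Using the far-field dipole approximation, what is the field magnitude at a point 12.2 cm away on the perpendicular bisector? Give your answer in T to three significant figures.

Dipole fields scale as 1/r³ in the far field; the geometry is the same at both points.
B₂ = B₁ · (r₁/r₂)³ = 3.59×10⁻⁸ · (9.33/12.2)³.
(r₁/r₂)³ = (0.7648)³ = 0.4473.
B₂ ≈ 1.606×10⁻⁸ T.

B ≈ 1.61×10⁻⁸ T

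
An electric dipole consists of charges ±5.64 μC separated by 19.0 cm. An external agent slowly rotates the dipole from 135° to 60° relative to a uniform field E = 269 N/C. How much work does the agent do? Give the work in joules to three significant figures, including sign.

Dipole moment p = qd = (5.64×10⁻⁶ C)(0.190 m) = 1.072×10⁻⁶ C·m.
W_ext = ΔU = U(θ₂) − U(θ₁) = −pE cosθ₂ − (−pE cosθ₁) = pE(cosθ₁ − cosθ₂).
W = (1.072×10⁻⁶)(269)·(cos135° − cos60°) = (2.884×10⁻⁴)·(-1.2071) = -3.481×10⁻⁴ J.

W ≈ -3.48×10⁻⁴ J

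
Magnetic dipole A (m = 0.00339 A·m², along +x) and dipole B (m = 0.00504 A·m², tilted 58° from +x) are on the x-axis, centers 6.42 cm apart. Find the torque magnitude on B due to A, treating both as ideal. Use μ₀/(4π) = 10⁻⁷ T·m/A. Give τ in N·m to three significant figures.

τ ≈ 1.10×10⁻⁸ N·m

Dipole B is on the axis of dipole A, so B₁ there is axial: B₁ = (μ₀/4π)·2m₁/r³ along +x.
B₁ = 2(10⁻⁷)(0.00339)/(0.0642)³ = 2.562×10⁻⁶ T.
τ = m₂ B₁ sinθ.
τ = (0.00504)(2.562×10⁻⁶)·sin58° = 1.095×10⁻⁸ N·m.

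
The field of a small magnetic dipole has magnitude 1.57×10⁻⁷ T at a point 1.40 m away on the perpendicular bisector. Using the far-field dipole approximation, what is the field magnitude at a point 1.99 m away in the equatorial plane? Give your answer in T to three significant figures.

B ≈ 5.47×10⁻⁸ T

Dipole fields scale as 1/r³ in the far field; the geometry is the same at both points.
B₂ = B₁ · (r₁/r₂)³ = 1.57×10⁻⁷ · (1.40/1.99)³.
(r₁/r₂)³ = (0.7035)³ = 0.3482.
B₂ ≈ 5.467×10⁻⁸ T.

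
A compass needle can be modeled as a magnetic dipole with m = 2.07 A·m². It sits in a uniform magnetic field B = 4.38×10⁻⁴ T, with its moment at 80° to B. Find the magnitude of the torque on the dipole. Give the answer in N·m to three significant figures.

τ ≈ 8.93×10⁻⁴ N·m

Torque on a magnetic dipole: τ = mB sinθ.
τ = (2.07)(4.38×10⁻⁴)·sin80° = 8.929×10⁻⁴ N·m.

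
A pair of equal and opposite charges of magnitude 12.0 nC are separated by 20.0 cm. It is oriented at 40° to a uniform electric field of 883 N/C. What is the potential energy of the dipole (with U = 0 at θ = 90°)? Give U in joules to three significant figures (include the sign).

U ≈ -1.62×10⁻⁶ J

Dipole moment p = qd = (1.20×10⁻⁸ C)(0.200 m) = 2.40×10⁻⁹ C·m.
U = −p·E = −pE cosθ.
U = −(2.40×10⁻⁹)(883)·cos40° = -1.623×10⁻⁶ J.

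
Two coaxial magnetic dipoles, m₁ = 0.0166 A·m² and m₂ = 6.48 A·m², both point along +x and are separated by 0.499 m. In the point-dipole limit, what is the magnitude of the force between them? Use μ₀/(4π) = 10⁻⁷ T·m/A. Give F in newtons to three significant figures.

On-axis B of dipole 1: B = (μ₀/4π)·2m₁/r³. Force on dipole 2: F = m₂·dB/dr.
dB/dr = −(μ₀/4π)·6m₁/r⁴, so |F| = (μ₀/4π)·6m₁m₂/r⁴.
F = 6(10⁻⁷)(0.0166)(6.48)/(0.499)⁴ = 1.041×10⁻⁶ N.

F ≈ 1.04×10⁻⁶ N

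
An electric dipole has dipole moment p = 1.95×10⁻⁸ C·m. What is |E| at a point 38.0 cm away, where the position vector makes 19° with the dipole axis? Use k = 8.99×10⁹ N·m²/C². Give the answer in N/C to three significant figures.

E ≈ 6130 N/C

At angle θ the dipole field magnitude is E = (kp/r³)·√(1 + 3cos²θ).
kp/r³ = (8.99×10⁹)(1.95×10⁻⁸) / (0.380)³ = 3195 N/C.
√(1 + 3cos²19°) = √(1 + 3·0.8940) = √3.6820 ≈ 1.9189.
E ≈ 3195 × 1.919 = 6130 N/C.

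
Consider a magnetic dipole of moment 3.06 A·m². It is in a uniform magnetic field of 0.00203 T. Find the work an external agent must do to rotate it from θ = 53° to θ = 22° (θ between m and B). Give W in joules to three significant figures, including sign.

W ≈ -0.00202 J

W_ext = ΔU = −mB cosθ₂ + mB cosθ₁ = mB(cosθ₁ − cosθ₂).
W = (3.06)(0.00203)·(cos53° − cos22°) = (0.006212)·(-0.3254) = -0.002021 J.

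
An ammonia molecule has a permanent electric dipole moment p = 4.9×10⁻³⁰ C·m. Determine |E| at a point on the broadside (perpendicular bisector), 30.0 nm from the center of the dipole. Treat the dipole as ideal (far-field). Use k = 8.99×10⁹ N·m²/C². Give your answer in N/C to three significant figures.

In the equatorial plane E = kp/r³.
E = (8.99×10⁹)(4.90×10⁻³⁰) / (3.00×10⁻⁸)³ = 1632 N/C.

E ≈ 1630 N/C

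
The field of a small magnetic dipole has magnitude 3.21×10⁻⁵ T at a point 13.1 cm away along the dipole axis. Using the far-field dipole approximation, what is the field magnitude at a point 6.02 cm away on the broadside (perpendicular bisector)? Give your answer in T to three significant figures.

Dipole fields scale as 1/r³ in the far field.
The axial field is twice the equatorial field at the same r, so the geometry factor is 1/2.
B₂ = B₁ · (1/2) · (r₁/r₂)³ = 3.21×10⁻⁵ · 0.5 · (13.1/6.02)³.
(r₁/r₂)³ = (2.176)³ = 10.3.
B₂ ≈ 1.654×10⁻⁴ T.

B ≈ 1.65×10⁻⁴ T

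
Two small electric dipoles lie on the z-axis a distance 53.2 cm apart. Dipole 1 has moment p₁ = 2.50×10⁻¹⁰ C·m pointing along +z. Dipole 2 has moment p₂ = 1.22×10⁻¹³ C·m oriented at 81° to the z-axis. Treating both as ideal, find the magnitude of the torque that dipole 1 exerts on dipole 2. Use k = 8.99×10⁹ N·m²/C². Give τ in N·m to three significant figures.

The second dipole sits on the axis of the first, so the field there is axial: E₁ = 2kp₁/r³ along +z.
E₁ = 2(8.99×10⁹)(2.50×10⁻¹⁰)/(0.532)³ = 29.85 N/C.
Torque on the second dipole: τ = p₂ E₁ sinθ.
τ = (1.22×10⁻¹³)(29.85)·sin81° = 3.597×10⁻¹² N·m.

τ ≈ 3.60×10⁻¹² N·m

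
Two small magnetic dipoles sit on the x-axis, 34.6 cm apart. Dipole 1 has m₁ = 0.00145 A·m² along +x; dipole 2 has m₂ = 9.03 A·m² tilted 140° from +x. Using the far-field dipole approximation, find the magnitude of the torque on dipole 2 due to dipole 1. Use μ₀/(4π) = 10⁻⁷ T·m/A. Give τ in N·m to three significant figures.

τ ≈ 4.06×10⁻⁸ N·m

Dipole B is on the axis of dipole A, so B₁ there is axial: B₁ = (μ₀/4π)·2m₁/r³ along +x.
B₁ = 2(10⁻⁷)(0.00145)/(0.346)³ = 7.001×10⁻⁹ T.
τ = m₂ B₁ sinθ.
τ = (9.03)(7.001×10⁻⁹)·sin140° = 4.064×10⁻⁸ N·m.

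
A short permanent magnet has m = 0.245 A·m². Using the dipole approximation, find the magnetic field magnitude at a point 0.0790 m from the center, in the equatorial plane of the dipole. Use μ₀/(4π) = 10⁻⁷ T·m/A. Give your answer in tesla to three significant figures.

In the equatorial plane B = (μ₀/4π)·m/r³ (half the axial value).
B = (10⁻⁷)·(0.245) / (0.0790)³ = 4.969×10⁻⁵ T.

B ≈ 4.97×10⁻⁵ T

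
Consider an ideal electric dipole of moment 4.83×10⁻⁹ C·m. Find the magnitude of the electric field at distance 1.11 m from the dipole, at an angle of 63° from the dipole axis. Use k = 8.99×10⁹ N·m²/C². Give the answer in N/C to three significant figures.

At angle θ the dipole field magnitude is E = (kp/r³)·√(1 + 3cos²θ).
kp/r³ = (8.99×10⁹)(4.83×10⁻⁹) / (1.11)³ = 31.75 N/C.
√(1 + 3cos²63°) = √(1 + 3·0.2061) = √1.6183 ≈ 1.2721.
E ≈ 31.75 × 1.272 = 40.39 N/C.

E ≈ 40.4 N/C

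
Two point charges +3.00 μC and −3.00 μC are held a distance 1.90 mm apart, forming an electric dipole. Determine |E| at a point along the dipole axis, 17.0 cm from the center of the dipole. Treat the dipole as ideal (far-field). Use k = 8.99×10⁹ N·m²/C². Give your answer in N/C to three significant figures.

E ≈ 2.09×10⁴ N/C

Dipole moment p = qd = (3.00×10⁻⁶ C)(0.00190 m) = 5.70×10⁻⁹ C·m.
On the dipole axis E = 2kp/r³.
E = 2·(8.99×10⁹)(5.70×10⁻⁹) / (0.170)³ = 2.086×10⁴ N/C.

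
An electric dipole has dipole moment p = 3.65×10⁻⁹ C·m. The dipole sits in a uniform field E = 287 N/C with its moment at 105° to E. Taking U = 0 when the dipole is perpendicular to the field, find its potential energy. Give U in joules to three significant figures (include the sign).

U ≈ 2.71×10⁻⁷ J

U = −p·E = −pE cosθ.
U = −(3.65×10⁻⁹)(287)·cos105° = 2.711×10⁻⁷ J.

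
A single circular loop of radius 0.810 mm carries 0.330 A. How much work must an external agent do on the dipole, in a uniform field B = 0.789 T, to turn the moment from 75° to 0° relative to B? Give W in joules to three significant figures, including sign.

Magnetic moment m = IA = Iπa² = (0.330)·π·(8.10×10⁻⁴)² = 6.802×10⁻⁷ A·m².
W_ext = ΔU = −mB cosθ₂ + mB cosθ₁ = mB(cosθ₁ − cosθ₂).
W = (6.802×10⁻⁷)(0.789)·(cos75° − cos0°) = (5.367×10⁻⁷)·(-0.7412) = -3.978×10⁻⁷ J.

W ≈ -3.98×10⁻⁷ J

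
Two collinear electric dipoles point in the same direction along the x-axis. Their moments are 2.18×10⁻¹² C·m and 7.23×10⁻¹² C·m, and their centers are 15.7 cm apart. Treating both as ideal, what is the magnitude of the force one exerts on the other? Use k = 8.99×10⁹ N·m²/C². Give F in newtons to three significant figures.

F ≈ 1.40×10⁻⁹ N

On-axis field of dipole 1 at distance r: E = 2kp₁/r³. Force on dipole 2 is F = p₂·dE/dr (gradient along axis).
dE/dr = −6kp₁/r⁴, so |F| = 6kp₁p₂/r⁴ (attractive for aligned moments).
F = 6(8.99×10⁹)(2.18×10⁻¹²)(7.23×10⁻¹²)/(0.157)⁴ = 1.399×10⁻⁹ N.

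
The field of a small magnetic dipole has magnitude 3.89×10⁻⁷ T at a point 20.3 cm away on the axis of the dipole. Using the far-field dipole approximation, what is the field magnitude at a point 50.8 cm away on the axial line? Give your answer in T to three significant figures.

Dipole fields scale as 1/r³ in the far field; the geometry is the same at both points.
B₂ = B₁ · (r₁/r₂)³ = 3.89×10⁻⁷ · (20.3/50.8)³.
(r₁/r₂)³ = (0.3996)³ = 0.06381.
B₂ ≈ 2.482×10⁻⁸ T.

B ≈ 2.48×10⁻⁸ T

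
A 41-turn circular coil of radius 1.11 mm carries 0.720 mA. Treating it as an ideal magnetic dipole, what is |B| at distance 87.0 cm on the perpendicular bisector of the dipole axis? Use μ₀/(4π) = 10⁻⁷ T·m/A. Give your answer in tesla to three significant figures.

B ≈ 1.74×10⁻¹⁴ T

m = NIA = NIπa² = 41·(7.20×10⁻⁴)·π·(0.00111)² = 1.143×10⁻⁷ A·m².
In the equatorial plane B = (μ₀/4π)·m/r³ (half the axial value).
B = (10⁻⁷)·(1.143×10⁻⁷) / (0.870)³ = 1.736×10⁻¹⁴ T.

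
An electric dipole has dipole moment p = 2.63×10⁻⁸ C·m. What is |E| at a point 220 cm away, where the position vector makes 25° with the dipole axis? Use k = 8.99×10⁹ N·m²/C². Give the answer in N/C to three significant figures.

At angle θ the dipole field magnitude is E = (kp/r³)·√(1 + 3cos²θ).
kp/r³ = (8.99×10⁹)(2.63×10⁻⁸) / (2.20)³ = 22.20 N/C.
√(1 + 3cos²25°) = √(1 + 3·0.8214) = √3.4642 ≈ 1.8612.
E ≈ 22.20 × 1.861 = 41.33 N/C.

E ≈ 41.3 N/C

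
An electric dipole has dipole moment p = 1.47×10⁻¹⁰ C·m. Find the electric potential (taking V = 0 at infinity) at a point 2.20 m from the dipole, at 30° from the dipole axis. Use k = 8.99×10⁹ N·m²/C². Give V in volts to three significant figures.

The dipole potential is V = kp cosθ / r².
V = (8.99×10⁹)(1.47×10⁻¹⁰)·cos30° / (2.20)² = 0.2365 V.

V ≈ 0.236 V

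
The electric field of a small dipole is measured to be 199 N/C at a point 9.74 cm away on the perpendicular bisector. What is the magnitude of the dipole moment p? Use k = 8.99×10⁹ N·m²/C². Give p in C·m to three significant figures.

p ≈ 2.05×10⁻¹¹ C·m

In the equatorial plane E = kp/r³, so p = Er³/(k).
p = (199)·(0.0974)³ / (8.99×10⁹) = 2.045×10⁻¹¹ C·m.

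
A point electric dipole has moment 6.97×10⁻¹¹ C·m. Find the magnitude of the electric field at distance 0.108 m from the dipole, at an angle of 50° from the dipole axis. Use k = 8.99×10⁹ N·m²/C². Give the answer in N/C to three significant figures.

At angle θ the dipole field magnitude is E = (kp/r³)·√(1 + 3cos²θ).
kp/r³ = (8.99×10⁹)(6.97×10⁻¹¹) / (0.108)³ = 497.4 N/C.
√(1 + 3cos²50°) = √(1 + 3·0.4132) = √2.2395 ≈ 1.4965.
E ≈ 497.4 × 1.497 = 744.4 N/C.

E ≈ 744 N/C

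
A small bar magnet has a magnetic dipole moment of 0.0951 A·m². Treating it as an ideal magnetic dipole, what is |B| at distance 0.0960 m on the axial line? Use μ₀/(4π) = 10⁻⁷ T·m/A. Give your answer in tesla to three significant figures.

On axis B = (μ₀/4π)·2m/r³.
B = 2·(10⁻⁷)·(0.0951) / (0.0960)³ = 2.150×10⁻⁵ T.

B ≈ 2.15×10⁻⁵ T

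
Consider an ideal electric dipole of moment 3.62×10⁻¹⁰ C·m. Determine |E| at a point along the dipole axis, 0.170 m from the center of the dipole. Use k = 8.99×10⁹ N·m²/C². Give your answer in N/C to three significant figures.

E ≈ 1320 N/C

On the dipole axis E = 2kp/r³.
E = 2·(8.99×10⁹)(3.62×10⁻¹⁰) / (0.170)³ = 1325 N/C.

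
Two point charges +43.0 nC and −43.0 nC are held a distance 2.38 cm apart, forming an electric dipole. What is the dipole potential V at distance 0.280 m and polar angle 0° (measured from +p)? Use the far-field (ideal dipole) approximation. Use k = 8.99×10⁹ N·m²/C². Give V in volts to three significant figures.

Dipole moment p = qd = (4.30×10⁻⁸ C)(0.0238 m) = 1.023×10⁻⁹ C·m.
The dipole potential is V = kp cosθ / r².
V = (8.99×10⁹)(1.023×10⁻⁹)·cos0° / (0.280)² = 117.3 V.

V ≈ 117 V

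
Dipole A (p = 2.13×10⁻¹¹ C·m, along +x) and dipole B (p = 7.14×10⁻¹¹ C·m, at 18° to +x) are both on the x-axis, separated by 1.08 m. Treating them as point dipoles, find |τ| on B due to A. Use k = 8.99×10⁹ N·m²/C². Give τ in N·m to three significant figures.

The second dipole sits on the axis of the first, so the field there is axial: E₁ = 2kp₁/r³ along +x.
E₁ = 2(8.99×10⁹)(2.13×10⁻¹¹)/(1.08)³ = 0.3040 N/C.
Torque on the second dipole: τ = p₂ E₁ sinθ.
τ = (7.14×10⁻¹¹)(0.3040)·sin18° = 6.708×10⁻¹² N·m.

τ ≈ 6.71×10⁻¹² N·m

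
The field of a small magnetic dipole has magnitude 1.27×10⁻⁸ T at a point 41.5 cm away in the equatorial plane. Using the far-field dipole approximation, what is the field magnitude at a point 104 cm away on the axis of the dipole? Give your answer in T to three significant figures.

B ≈ 1.61×10⁻⁹ T

Dipole fields scale as 1/r³ in the far field.
The axial field is twice the equatorial field at the same r, so the geometry factor is 2/1.
B₂ = B₁ · (2/1) · (r₁/r₂)³ = 1.27×10⁻⁸ · 2 · (41.5/104)³.
(r₁/r₂)³ = (0.399)³ = 0.06354.
B₂ ≈ 1.614×10⁻⁹ T.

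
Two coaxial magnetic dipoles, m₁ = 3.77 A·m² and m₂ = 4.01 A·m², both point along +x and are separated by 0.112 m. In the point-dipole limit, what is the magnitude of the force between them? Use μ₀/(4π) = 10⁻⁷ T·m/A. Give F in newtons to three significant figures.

On-axis B of dipole 1: B = (μ₀/4π)·2m₁/r³. Force on dipole 2: F = m₂·dB/dr.
dB/dr = −(μ₀/4π)·6m₁/r⁴, so |F| = (μ₀/4π)·6m₁m₂/r⁴.
F = 6(10⁻⁷)(3.77)(4.01)/(0.112)⁴ = 0.05765 N.

F ≈ 0.0576 N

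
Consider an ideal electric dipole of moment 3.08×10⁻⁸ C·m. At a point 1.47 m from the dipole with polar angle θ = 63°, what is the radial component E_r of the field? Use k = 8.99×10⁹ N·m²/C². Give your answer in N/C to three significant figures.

For a dipole, E_r = (2kp cosθ)/r³.
kp/r³ = (8.99×10⁹)(3.08×10⁻⁸)/(1.47)³ = 87.17 N/C.
E_r = 2·87.17·cos63° = 79.15 N/C.

E_r ≈ 79.1 N/C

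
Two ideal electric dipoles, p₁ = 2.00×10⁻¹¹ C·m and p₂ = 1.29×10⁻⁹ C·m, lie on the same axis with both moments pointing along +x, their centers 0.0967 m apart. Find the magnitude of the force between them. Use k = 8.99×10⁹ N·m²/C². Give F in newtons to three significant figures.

On-axis field of dipole 1 at distance r: E = 2kp₁/r³. Force on dipole 2 is F = p₂·dE/dr (gradient along axis).
dE/dr = −6kp₁/r⁴, so |F| = 6kp₁p₂/r⁴ (attractive for aligned moments).
F = 6(8.99×10⁹)(2.00×10⁻¹¹)(1.29×10⁻⁹)/(0.0967)⁴ = 1.592×10⁻⁵ N.

F ≈ 1.59×10⁻⁵ N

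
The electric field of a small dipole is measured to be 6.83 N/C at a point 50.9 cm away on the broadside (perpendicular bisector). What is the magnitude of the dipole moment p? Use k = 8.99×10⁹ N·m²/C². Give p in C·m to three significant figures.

In the equatorial plane E = kp/r³, so p = Er³/(k).
p = (6.83)·(0.509)³ / (8.99×10⁹) = 1.002×10⁻¹⁰ C·m.

p ≈ 1.00×10⁻¹⁰ C·m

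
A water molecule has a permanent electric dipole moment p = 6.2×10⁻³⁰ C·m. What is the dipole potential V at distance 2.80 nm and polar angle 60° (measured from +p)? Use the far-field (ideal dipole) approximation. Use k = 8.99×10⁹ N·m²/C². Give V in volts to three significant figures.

V ≈ 0.00355 V

The dipole potential is V = kp cosθ / r².
V = (8.99×10⁹)(6.20×10⁻³⁰)·cos60° / (2.80×10⁻⁹)² = 0.003555 V.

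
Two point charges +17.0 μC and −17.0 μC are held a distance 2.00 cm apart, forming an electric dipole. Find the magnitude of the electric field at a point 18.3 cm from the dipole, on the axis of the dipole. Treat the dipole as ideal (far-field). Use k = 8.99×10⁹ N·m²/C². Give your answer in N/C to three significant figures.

E ≈ 9.98×10⁵ N/C

Dipole moment p = qd = (1.70×10⁻⁵ C)(0.0200 m) = 3.40×10⁻⁷ C·m.
On the dipole axis E = 2kp/r³.
E = 2·(8.99×10⁹)(3.40×10⁻⁷) / (0.183)³ = 9.975×10⁵ N/C.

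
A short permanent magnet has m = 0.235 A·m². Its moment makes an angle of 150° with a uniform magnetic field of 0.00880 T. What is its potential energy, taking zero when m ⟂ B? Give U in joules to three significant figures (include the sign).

U ≈ 0.00179 J

U = −m·B = −mB cosθ.
U = −(0.235)(0.00880)·cos150° = 0.001791 J.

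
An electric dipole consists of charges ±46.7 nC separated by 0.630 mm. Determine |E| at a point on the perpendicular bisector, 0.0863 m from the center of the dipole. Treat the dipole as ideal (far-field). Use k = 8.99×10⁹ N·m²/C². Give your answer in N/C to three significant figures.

E ≈ 412 N/C

Dipole moment p = qd = (4.67×10⁻⁸ C)(6.30×10⁻⁴ m) = 2.942×10⁻¹¹ C·m.
On the perpendicular bisector E = kp/r³ (half the axial value at the same distance).
E = (8.99×10⁹)(2.942×10⁻¹¹) / (0.0863)³ = 411.5 N/C.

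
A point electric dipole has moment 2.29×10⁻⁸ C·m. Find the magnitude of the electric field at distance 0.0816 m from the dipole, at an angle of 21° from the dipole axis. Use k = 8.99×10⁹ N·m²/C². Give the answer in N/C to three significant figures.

E ≈ 7.20×10⁵ N/C

At angle θ the dipole field magnitude is E = (kp/r³)·√(1 + 3cos²θ).
kp/r³ = (8.99×10⁹)(2.29×10⁻⁸) / (0.0816)³ = 3.789×10⁵ N/C.
√(1 + 3cos²21°) = √(1 + 3·0.8716) = √3.6147 ≈ 1.9012.
E ≈ 3.789×10⁵ × 1.901 = 7.204×10⁵ N/C.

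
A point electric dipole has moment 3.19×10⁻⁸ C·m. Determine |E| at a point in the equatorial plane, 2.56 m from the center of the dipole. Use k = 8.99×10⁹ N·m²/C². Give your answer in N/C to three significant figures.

On the perpendicular bisector E = kp/r³ (half the axial value at the same distance).
E = (8.99×10⁹)(3.19×10⁻⁸) / (2.56)³ = 17.09 N/C.

E ≈ 17.1 N/C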